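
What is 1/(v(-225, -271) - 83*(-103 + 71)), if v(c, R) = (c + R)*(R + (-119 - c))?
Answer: 1/84496 ≈ 1.1835e-5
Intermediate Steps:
v(c, R) = (R + c)*(-119 + R - c)
1/(v(-225, -271) - 83*(-103 + 71)) = 1/(((-271)² - 1*(-225)² - 119*(-271) - 119*(-225)) - 83*(-103 + 71)) = 1/((73441 - 1*50625 + 32249 + 26775) - 83*(-32)) = 1/((73441 - 50625 + 32249 + 26775) + 2656) = 1/(81840 + 2656) = 1/84496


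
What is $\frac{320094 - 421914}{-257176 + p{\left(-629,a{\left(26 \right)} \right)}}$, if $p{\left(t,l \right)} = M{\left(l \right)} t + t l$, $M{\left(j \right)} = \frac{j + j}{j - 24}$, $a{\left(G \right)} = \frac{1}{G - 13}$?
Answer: $\frac{411658260}{1039941833} \approx 0.39585$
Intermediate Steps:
$a{\left(G \right)} = \frac{1}{-13 + G}$
$M{\left(j \right)} = \frac{2 j}{-24 + j}$
$p{\left(t,l \right)} = l t + \frac{2 l t}{-24 + l}$ ($p{\left(t,l \right)} = \frac{2 l}{-24 + l} t + t l = \frac{2 l t}{-24 + l} + l t = l t + \frac{2 l t}{-24 + l}$)
$\frac{320094 - 421914}{-257176 + p{\left(-629,a{\left(26 \right)} \right)}} = \frac{320094 - 421914}{-257176 + \frac{1}{-13 + 26} \left(-629\right) \frac{1}{-24 + \frac{1}{-13 + 26}} \left(-22 + \frac{1}{-13 + 26}\right)} = - \frac{101820}{-257176 + \frac{1}{13} \left(-629\right) \frac{1}{-24 + \frac{1}{13}} \left(-22 + \frac{1}{13}\right)} = - \frac{101820}{-257176 + \frac{1}{13} \left(-629\right) \frac{1}{- \frac{311}{13}} \left(- \frac{285}{13}\right)} = - \frac{101820}{-257176 + \frac{1}{13} \left(-629\right) \left(- \frac{13}{311}\right) \left(- \frac{285}{13}\right)} = - \frac{101820}{-257176 - \frac{179265}{4043}} = - \frac{101820}{- \frac{1039941833}{4043}} = \left(-101820\right) \left(- \frac{4043}{1039941833}\right) = \frac{411658260}{1039941833}$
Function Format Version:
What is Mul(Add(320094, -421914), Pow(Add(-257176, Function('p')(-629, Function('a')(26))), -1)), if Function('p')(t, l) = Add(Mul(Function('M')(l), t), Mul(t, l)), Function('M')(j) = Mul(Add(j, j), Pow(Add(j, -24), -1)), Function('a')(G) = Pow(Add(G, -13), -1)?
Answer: Rational(411658260, 1039941833) ≈ 0.39585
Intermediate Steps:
Function('a')(G) = Pow(Add(-13, G), -1)
Function('M')(j) = Mul(2, j, Pow(Add(-24, j), -1)) (Function('M')(j) = Mul(Mul(2, j), Pow(Add(-24, j), -1)) = Mul(2, j, Pow(Add(-24, j), -1)))
Function('p')(t, l) = Add(Mul(l, t), Mul(2, l, t, Pow(Add(-24, l), -1))) (Function('p')(t, l) = Add(Mul(Mul(2, l, Pow(Add(-24, l), -1)), t), Mul(t, l)) = Add(Mul(2, l, t, Pow(Add(-24, l), -1)), Mul(l, t)) = Add(Mul(l, t), Mul(2, l, t, Pow(Add(-24, l), -1))))
Mul(Add(320094, -421914), Pow(Add(-257176, Function('p')(-629, Function('a')(26))), -1)) = Mul(Add(320094, -421914), Pow(Add(-257176, Mul(Pow(Add(-13, 26), -1), -629, Pow(Add(-24, Pow(Add(-13, 26), -1)), -1), Add(-22, Pow(Add(-13, 26), -1)))), -1)) = Mul(-101820, Pow(Add(-257176, Mul(Pow(13, -1), -629, Pow(Add(-24, Pow(13, -1)), -1), Add(-22, Pow(13, -1)))), -1)) = Mul(-101820, Pow(Add(-257176, Mul(Rational(1, 13), -629, Pow(Add(-24, Rational(1, 13)), -1), Add(-22, Rational(1, 13)))), -1)) = Mul(-101820, Pow(Add(-257176, Mul(Rational(1, 13), -629, Pow(Rational(-311, 13), -1), Rational(-285, 13))), -1)) = Mul(-101820, Pow(Add(-257176, Mul(Rational(1, 13), -629, Rational(-13, 311), Rational(-285, 13))), -1)) = Mul(-101820, Pow(Add(-257176, Rational(-179265, 4043)), -1)) = Mul(-101820, Pow(Rational(-1039941833, 4043), -1)) = Mul(-101820, Rational(-4043, 1039941833)) = Rational(411658260, 1039941833)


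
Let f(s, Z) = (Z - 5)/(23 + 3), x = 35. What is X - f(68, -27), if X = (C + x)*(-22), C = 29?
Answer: -18288/13 ≈ -1406.8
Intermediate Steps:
f(s, Z) = -5/26 + Z/26 (f(s, Z) = (-5 + Z)/26 = (-5 + Z)*(1/26) = -5/26 + Z/26)
X = -1408 (X = (29 + 35)*(-22) = 64*(-22) = -1408)
X - f(68, -27) = -1408 - (-5/26 + (1/26)*(-27)) = -1408 - (-5/26 - 27/26) = -1408 - 1*(-16/13) = -1408 + 16/13 = -18288/13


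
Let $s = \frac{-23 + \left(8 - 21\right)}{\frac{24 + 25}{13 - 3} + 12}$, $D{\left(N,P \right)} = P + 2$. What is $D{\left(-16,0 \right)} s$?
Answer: $- \frac{720}{169} \approx -4.2604$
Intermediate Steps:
$D{\left(N,P \right)} = 2 + P$
$s = - \frac{360}{169}$ ($s = \frac{-23 + \left(8 - 21\right)}{\frac{49}{10} + 12} = \frac{-23 - 13}{49 \cdot \frac{1}{10} + 12} = - \frac{36}{\frac{49}{10} + 12} = - \frac{36}{\frac{169}{10}} = \left(-36\right) \frac{10}{169} = - \frac{360}{169} \approx -2.1302$)
$D{\left(-16,0 \right)} s = \left(2 + 0\right) \left(- \frac{360}{169}\right) = 2 \left(- \frac{360}{169}\right) = - \frac{720}{169}$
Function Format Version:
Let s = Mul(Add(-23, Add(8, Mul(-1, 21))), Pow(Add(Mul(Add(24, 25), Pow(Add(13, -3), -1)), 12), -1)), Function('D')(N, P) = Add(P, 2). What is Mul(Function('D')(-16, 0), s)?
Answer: Rational(-720, 169) ≈ -4.2604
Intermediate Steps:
Function('D')(N, P) = Add(2, P)
s = Rational(-360, 169) (s = Mul(Add(-23, Add(8, -21)), Pow(Add(Mul(49, Pow(10, -1)), 12), -1)) = Mul(Add(-23, -13), Pow(Add(Mul(49, Rational(1, 10)), 12), -1)) = Mul(-36, Pow(Add(Rational(49, 10), 12), -1)) = Mul(-36, Pow(Rational(169, 10), -1)) = Mul(-36, Rational(10, 169)) = Rational(-360, 169) ≈ -2.1302)
Mul(Function('D')(-16, 0), s) = Mul(Add(2, 0), Rational(-360, 169)) = Mul(2, Rational(-360, 169)) = Rational(-720, 169)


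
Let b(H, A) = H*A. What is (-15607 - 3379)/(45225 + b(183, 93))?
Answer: -9493/31122 ≈ -0.30503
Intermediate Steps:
b(H, A) = A*H
(-15607 - 3379)/(45225 + b(183, 93)) = (-15607 - 3379)/(45225 + 93*183) = -18986/(45225 + 17019) = -18986/62244 = -18986*1/62244 = -9493/31122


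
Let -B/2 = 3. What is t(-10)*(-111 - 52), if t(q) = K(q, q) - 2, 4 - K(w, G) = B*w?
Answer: 9454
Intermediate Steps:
B = -6 (B = -2*3 = -6)
K(w, G) = 4 + 6*w (K(w, G) = 4 - (-6)*w = 4 + 6*w)
t(q) = 2 + 6*q (t(q) = (4 + 6*q) - 2 = 2 + 6*q)
t(-10)*(-111 - 52) = (2 + 6*(-10))*(-111 - 52) = (2 - 60)*(-163) = -58*(-163) = 9454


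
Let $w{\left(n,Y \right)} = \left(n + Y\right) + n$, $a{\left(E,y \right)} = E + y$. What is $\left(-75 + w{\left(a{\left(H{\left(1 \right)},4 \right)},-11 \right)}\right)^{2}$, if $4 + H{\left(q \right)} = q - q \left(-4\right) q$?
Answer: $5776$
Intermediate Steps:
$H{\left(q \right)} = -4 + q + 4 q^{2}$ ($H{\left(q \right)} = -4 - \left(- q + q \left(-4\right) q\right) = -4 - \left(- q + - 4 q q\right) = -4 + \left(q - - 4 q^{2}\right) = -4 + \left(q + 4 q^{2}\right) = -4 + q + 4 q^{2}$)
$w{\left(n,Y \right)} = Y + 2 n$ ($w{\left(n,Y \right)} = \left(Y + n\right) + n = Y + 2 n$)
$\left(-75 + w{\left(a{\left(H{\left(1 \right)},4 \right)},-11 \right)}\right)^{2} = \left(-75 - \left(11 - 2 \left(\left(-4 + 1 + 4 \cdot 1^{2}\right) + 4\right)\right)\right)^{2} = \left(-75 - \left(11 - 2 \left(\left(-4 + 1 + 4 \cdot 1\right) + 4\right)\right)\right)^{2} = \left(-75 - \left(11 - 2 \left(\left(-4 + 1 + 4\right) + 4\right)\right)\right)^{2} = \left(-75 - \left(11 - 2 \left(1 + 4\right)\right)\right)^{2} = \left(-75 + \left(-11 + 2 \cdot 5\right)\right)^{2} = \left(-75 + \left(-11 + 10\right)\right)^{2} = \left(-75 - 1\right)^{2} = \left(-76\right)^{2} = 5776$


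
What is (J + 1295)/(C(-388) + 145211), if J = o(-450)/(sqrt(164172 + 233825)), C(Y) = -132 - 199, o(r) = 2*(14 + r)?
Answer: 259/28976 - 109*sqrt(397997)/7207725670 ≈ 0.0089289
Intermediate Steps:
o(r) = 28 + 2*r
C(Y) = -331
J = -872*sqrt(397997)/397997 (J = (28 + 2*(-450))/(sqrt(164172 + 233825)) = (28 - 900)/(sqrt(397997)) = -872*sqrt(397997)/397997 ≈ -1.3822)
(J + 1295)/(C(-388) + 145211) = (-872*sqrt(397997)/397997 + 1295)/(-331 + 145211) = (1295 - 872*sqrt(397997)/397997)/144880 = (1295 - 872*sqrt(397997)/397997)*(1/144880) = 259/28976 - 109*sqrt(397997)/7207725670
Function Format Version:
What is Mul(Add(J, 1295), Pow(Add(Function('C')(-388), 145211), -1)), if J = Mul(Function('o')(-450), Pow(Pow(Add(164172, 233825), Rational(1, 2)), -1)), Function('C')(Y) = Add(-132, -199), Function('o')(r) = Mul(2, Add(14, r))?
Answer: Add(Rational(259, 28976), Mul(Rational(-109, 7207725670), Pow(397997, Rational(1, 2)))) ≈ 0.0089289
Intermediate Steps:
Function('o')(r) = Add(28, Mul(2, r))
Function('C')(Y) = -331
J = Mul(Rational(-872, 397997), Pow(397997, Rational(1, 2))) (J = Mul(Add(28, Mul(2, -450)), Pow(Pow(Add(164172, 233825), Rational(1, 2)), -1)) = Mul(Add(28, -900), Pow(Pow(397997, Rational(1, 2)), -1)) = Mul(-872, Mul(Rational(1, 397997), Pow(397997, Rational(1, 2)))) = Mul(Rational(-872, 397997), Pow(397997, Rational(1, 2))) ≈ -1.3822)
Mul(Add(J, 1295), Pow(Add(Function('C')(-388), 145211), -1)) = Mul(Add(Mul(Rational(-872, 397997), Pow(397997, Rational(1, 2))), 1295), Pow(Add(-331, 145211), -1)) = Mul(Add(1295, Mul(Rational(-872, 397997), Pow(397997, Rational(1, 2)))), Pow(144880, -1)) = Mul(Add(1295, Mul(Rational(-872, 397997), Pow(397997, Rational(1, 2)))), Rational(1, 144880)) = Add(Rational(259, 28976), Mul(Rational(-109, 7207725670), Pow(397997, Rational(1, 2))))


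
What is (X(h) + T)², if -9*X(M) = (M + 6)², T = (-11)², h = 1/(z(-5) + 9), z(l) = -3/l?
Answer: 5871932164849/429981696 ≈ 13656.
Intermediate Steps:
h = 5/48 (h = 1/(-3/(-5) + 9) = 1/(-3*(-⅕) + 9) = 1/(⅗ + 9) = 1/(48/5) = 5/48 ≈ 0.10417)
T = 121
X(M) = -(6 + M)²/9 (X(M) = -(M + 6)²/9 = -(6 + M)²/9)
(X(h) + T)² = (-(6 + 5/48)²/9 + 121)² = (-(293/48)²/9 + 121)² = (-⅑*85849/2304 + 121)² = (-85849/20736 + 121)² = (2423207/20736)² = 5871932164849/429981696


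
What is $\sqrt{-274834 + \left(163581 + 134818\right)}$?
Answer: $\sqrt{23565} \approx 153.51$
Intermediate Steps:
$\sqrt{-274834 + \left(163581 + 134818\right)} = \sqrt{-274834 + 298399} = \sqrt{23565}$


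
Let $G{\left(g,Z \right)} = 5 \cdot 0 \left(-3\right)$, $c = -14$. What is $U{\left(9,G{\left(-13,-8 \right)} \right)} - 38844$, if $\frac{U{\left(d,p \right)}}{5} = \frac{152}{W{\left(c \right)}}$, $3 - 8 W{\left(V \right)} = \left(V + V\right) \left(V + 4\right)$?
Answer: $- \frac{10765868}{277} \approx -38866.0$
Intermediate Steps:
$W{\left(V \right)} = \frac{3}{8} - \frac{V \left(4 + V\right)}{4}$ ($W{\left(V \right)} = \frac{3}{8} - \frac{\left(V + V\right) \left(V + 4\right)}{8} = \frac{3}{8} - \frac{2 V \left(4 + V\right)}{8} = \frac{3}{8} - \frac{V \left(4 + V\right)}{4}$)
$G{\left(g,Z \right)} = 0$ ($G{\left(g,Z \right)} = 0 \left(-3\right) = 0$)
$U{\left(d,p \right)} = - \frac{6080}{277}$ ($U{\left(d,p \right)} = 5 \frac{152}{\frac{3}{8} - -14 - \frac{\left(-14\right)^{2}}{4}} = 5 \frac{152}{\frac{3}{8} + 14 - 49} = 5 \frac{152}{- \frac{277}{8}} = 5 \cdot 152 \left(- \frac{8}{277}\right) = 5 \left(- \frac{1216}{277}\right) = - \frac{6080}{277}$)
$U{\left(9,G{\left(-13,-8 \right)} \right)} - 38844 = - \frac{6080}{277} - 38844 = - \frac{10765868}{277}$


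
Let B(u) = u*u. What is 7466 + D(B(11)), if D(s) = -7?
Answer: 7459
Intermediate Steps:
B(u) = u²
7466 + D(B(11)) = 7466 - 7 = 7459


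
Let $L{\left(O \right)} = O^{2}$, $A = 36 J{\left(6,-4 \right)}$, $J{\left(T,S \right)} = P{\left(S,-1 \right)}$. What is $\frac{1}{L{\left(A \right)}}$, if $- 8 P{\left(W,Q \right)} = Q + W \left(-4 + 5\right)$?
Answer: $\frac{4}{2025} \approx 0.0019753$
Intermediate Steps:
$P{\left(W,Q \right)} = - \frac{Q}{8} - \frac{W}{8}$ ($P{\left(W,Q \right)} = - \frac{Q + W \left(-4 + 5\right)}{8} = - \frac{Q + W 1}{8} = - \frac{Q + W}{8} = - \frac{Q}{8} - \frac{W}{8}$)
$J{\left(T,S \right)} = \frac{1}{8} - \frac{S}{8}$ ($J{\left(T,S \right)} = \left(- \frac{1}{8}\right) \left(-1\right) - \frac{S}{8} = \frac{1}{8} - \frac{S}{8}$)
$A = \frac{45}{2}$ ($A = 36 \left(\frac{1}{8} - - \frac{1}{2}\right) = 36 \left(\frac{1}{8} + \frac{1}{2}\right) = 36 \cdot \frac{5}{8} = \frac{45}{2} \approx 22.5$)
$\frac{1}{L{\left(A \right)}} = \frac{1}{\left(\frac{45}{2}\right)^{2}} = \frac{1}{\frac{2025}{4}} = \frac{4}{2025}$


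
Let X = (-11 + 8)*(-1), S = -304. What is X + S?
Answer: -301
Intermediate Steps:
X = 3 (X = -3*(-1) = 3)
X + S = 3 - 304 = -301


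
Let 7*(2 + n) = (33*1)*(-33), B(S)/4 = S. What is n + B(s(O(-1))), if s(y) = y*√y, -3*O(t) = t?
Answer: -1103/7 + 4*√3/9 ≈ -156.80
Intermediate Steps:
O(t) = -t/3
s(y) = y^(3/2)
B(S) = 4*S
n = -1103/7 (n = -2 + ((33*1)*(-33))/7 = -2 + (33*(-33))/7 = -2 + (⅐)*(-1089) = -2 - 1089/7 = -1103/7 ≈ -157.57)
n + B(s(O(-1))) = -1103/7 + 4*(-⅓*(-1))^(3/2) = -1103/7 + 4*(⅓)^(3/2) = -1103/7 + 4*(√3/9) = -1103/7 + 4*√3/9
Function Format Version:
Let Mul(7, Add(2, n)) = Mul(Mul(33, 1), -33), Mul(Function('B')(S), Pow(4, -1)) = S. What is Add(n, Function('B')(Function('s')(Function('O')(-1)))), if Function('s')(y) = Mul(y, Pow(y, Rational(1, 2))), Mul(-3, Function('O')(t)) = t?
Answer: Add(Rational(-1103, 7), Mul(Rational(4, 9), Pow(3, Rational(1, 2)))) ≈ -156.80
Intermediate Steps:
Function('O')(t) = Mul(Rational(-1, 3), t)
Function('s')(y) = Pow(y, Rational(3, 2))
Function('B')(S) = Mul(4, S)
n = Rational(-1103, 7) (n = Add(-2, Mul(Rational(1, 7), Mul(Mul(33, 1), -33))) = Add(-2, Mul(Rational(1, 7), Mul(33, -33))) = Add(-2, Mul(Rational(1, 7), -1089)) = Add(-2, Rational(-1089, 7)) = Rational(-1103, 7) ≈ -157.57)
Add(n, Function('B')(Function('s')(Function('O')(-1)))) = Add(Rational(-1103, 7), Mul(4, Pow(Mul(Rational(-1, 3), -1), Rational(3, 2)))) = Add(Rational(-1103, 7), Mul(4, Pow(Rational(1, 3), Rational(3, 2)))) = Add(Rational(-1103, 7), Mul(4, Mul(Rational(1, 9), Pow(3, Rational(1, 2))))) = Add(Rational(-1103, 7), Mul(Rational(4, 9), Pow(3, Rational(1, 2))))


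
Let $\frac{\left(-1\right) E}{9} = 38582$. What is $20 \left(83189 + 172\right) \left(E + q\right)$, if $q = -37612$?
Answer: $-641629617000$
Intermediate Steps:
$E = -347238$ ($E = \left(-9\right) 38582 = -347238$)
$20 \left(83189 + 172\right) \left(E + q\right) = 20 \left(83189 + 172\right) \left(-347238 - 37612\right) = 20 \cdot 83361 \left(-384850\right) = 20 \left(-32081480850\right) = -641629617000$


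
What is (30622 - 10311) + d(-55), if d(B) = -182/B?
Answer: 1117287/55 ≈ 20314.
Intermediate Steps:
(30622 - 10311) + d(-55) = (30622 - 10311) - 182/(-55) = 20311 - 182*(-1/55) = 20311 + 182/55 = 1117287/55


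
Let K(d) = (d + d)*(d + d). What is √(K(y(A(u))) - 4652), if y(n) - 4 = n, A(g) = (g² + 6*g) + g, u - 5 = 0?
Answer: 2*√2933 ≈ 108.31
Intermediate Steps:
u = 5 (u = 5 + 0 = 5)
A(g) = g² + 7*g
y(n) = 4 + n
K(d) = 4*d² (K(d) = (2*d)*(2*d) = 4*d²)
√(K(y(A(u))) - 4652) = √(4*(4 + 5*(7 + 5))² - 4652) = √(4*(4 + 5*12)² - 4652) = √(4*(4 + 60)² - 4652) = √(4*64² - 4652) = √(4*4096 - 4652) = √(16384 - 4652) = √11732 = 2*√2933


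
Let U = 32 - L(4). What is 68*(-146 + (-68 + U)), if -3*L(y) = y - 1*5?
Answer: -37196/3 ≈ -12399.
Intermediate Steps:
L(y) = 5/3 - y/3 (L(y) = -(y - 1*5)/3 = -(y - 5)/3 = -(-5 + y)/3 = 5/3 - y/3)
U = 95/3 (U = 32 - (5/3 - ⅓*4) = 32 - (5/3 - 4/3) = 32 - 1*⅓ = 32 - ⅓ = 95/3 ≈ 31.667)
68*(-146 + (-68 + U)) = 68*(-146 + (-68 + 95/3)) = 68*(-146 - 109/3) = 68*(-547/3) = -37196/3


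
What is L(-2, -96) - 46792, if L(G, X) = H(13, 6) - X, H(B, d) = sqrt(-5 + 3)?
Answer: -46696 + I*sqrt(2) ≈ -46696.0 + 1.4142*I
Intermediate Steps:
H(B, d) = I*sqrt(2) (H(B, d) = sqrt(-2) = I*sqrt(2))
L(G, X) = -X + I*sqrt(2) (L(G, X) = I*sqrt(2) - X = -X + I*sqrt(2))
L(-2, -96) - 46792 = (-1*(-96) + I*sqrt(2)) - 46792 = (96 + I*sqrt(2)) - 46792 = -46696 + I*sqrt(2)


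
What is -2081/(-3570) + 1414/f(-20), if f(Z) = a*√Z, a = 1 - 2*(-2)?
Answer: 2081/3570 - 707*I*√5/25 ≈ 0.58291 - 63.236*I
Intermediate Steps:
a = 5 (a = 1 + 4 = 5)
f(Z) = 5*√Z
-2081/(-3570) + 1414/f(-20) = -2081/(-3570) + 1414/((5*√(-20))) = -2081*(-1/3570) + 1414/((5*(2*I*√5))) = 2081/3570 + 1414/((10*I*√5)) = 2081/3570 + 1414*(-I*√5/50) = 2081/3570 - 707*I*√5/25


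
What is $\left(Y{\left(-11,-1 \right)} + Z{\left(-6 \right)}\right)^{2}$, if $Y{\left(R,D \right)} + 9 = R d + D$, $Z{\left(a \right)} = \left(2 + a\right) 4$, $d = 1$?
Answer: $1369$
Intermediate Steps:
$Z{\left(a \right)} = 8 + 4 a$
$Y{\left(R,D \right)} = -9 + D + R$ ($Y{\left(R,D \right)} = -9 + \left(R 1 + D\right) = -9 + \left(R + D\right) = -9 + \left(D + R\right) = -9 + D + R$)
$\left(Y{\left(-11,-1 \right)} + Z{\left(-6 \right)}\right)^{2} = \left(\left(-9 - 1 - 11\right) + \left(8 + 4 \left(-6\right)\right)\right)^{2} = \left(-21 + \left(8 - 24\right)\right)^{2} = \left(-21 - 16\right)^{2} = \left(-37\right)^{2} = 1369$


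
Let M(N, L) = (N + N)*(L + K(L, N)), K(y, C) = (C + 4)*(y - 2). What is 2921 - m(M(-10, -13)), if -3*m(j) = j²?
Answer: 2380363/3 ≈ 7.9345e+5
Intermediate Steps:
K(y, C) = (-2 + y)*(4 + C) (K(y, C) = (4 + C)*(-2 + y) = (-2 + y)*(4 + C))
M(N, L) = 2*N*(-8 - 2*N + 5*L + L*N) (M(N, L) = (N + N)*(L + (-8 - 2*N + 4*L + N*L)) = (2*N)*(L + (-8 - 2*N + 4*L + L*N)) = (2*N)*(-8 - 2*N + 5*L + L*N) = 2*N*(-8 - 2*N + 5*L + L*N))
m(j) = -j²/3
2921 - m(M(-10, -13)) = 2921 - (-1)*(2*(-10)*(-8 - 2*(-10) + 5*(-13) - 13*(-10)))²/3 = 2921 - (-1)*(2*(-10)*(-8 + 20 - 65 + 130))²/3 = 2921 - (-1)*(2*(-10)*77)²/3 = 2921 - (-1)*(-1540)²/3 = 2921 - (-1)*2371600/3 = 2921 - 1*(-2371600/3) = 2921 + 2371600/3 = 2380363/3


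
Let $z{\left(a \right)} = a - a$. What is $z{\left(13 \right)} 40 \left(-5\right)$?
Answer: $0$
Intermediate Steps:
$z{\left(a \right)} = 0$
$z{\left(13 \right)} 40 \left(-5\right) = 0 \cdot 40 \left(-5\right) = 0 \left(-200\right) = 0$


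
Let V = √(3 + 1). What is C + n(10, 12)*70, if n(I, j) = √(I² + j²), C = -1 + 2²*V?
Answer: 7 + 140*√61 ≈ 1100.4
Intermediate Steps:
V = 2 (V = √4 = 2)
C = 7 (C = -1 + 2²*2 = -1 + 4*2 = -1 + 8 = 7)
C + n(10, 12)*70 = 7 + √(10² + 12²)*70 = 7 + √(100 + 144)*70 = 7 + √244*70 = 7 + (2*√61)*70 = 7 + 140*√61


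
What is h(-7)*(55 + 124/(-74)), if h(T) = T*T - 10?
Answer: 76947/37 ≈ 2079.6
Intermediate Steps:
h(T) = -10 + T**2 (h(T) = T**2 - 10 = -10 + T**2)
h(-7)*(55 + 124/(-74)) = (-10 + (-7)**2)*(55 + 124/(-74)) = (-10 + 49)*(55 + 124*(-1/74)) = 39*(55 - 62/37) = 39*(1973/37) = 76947/37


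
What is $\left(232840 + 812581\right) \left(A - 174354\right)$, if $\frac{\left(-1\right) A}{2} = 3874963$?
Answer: $-8284208721880$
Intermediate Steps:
$A = -7749926$ ($A = \left(-2\right) 3874963 = -7749926$)
$\left(232840 + 812581\right) \left(A - 174354\right) = \left(232840 + 812581\right) \left(-7749926 - 174354\right) = 1045421 \left(-7924280\right) = -8284208721880$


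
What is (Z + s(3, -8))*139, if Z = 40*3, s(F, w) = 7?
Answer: 17653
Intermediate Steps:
Z = 120
(Z + s(3, -8))*139 = (120 + 7)*139 = 127*139 = 17653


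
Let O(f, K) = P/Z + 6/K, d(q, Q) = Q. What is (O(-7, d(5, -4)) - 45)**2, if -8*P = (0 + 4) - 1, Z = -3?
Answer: 137641/64 ≈ 2150.6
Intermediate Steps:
P = -3/8 (P = -((0 + 4) - 1)/8 = -(4 - 1)/8 = -1/8*3 = -3/8 ≈ -0.37500)
O(f, K) = 1/8 + 6/K (O(f, K) = -3/8/(-3) + 6/K = -3/8*(-1/3) + 6/K = 1/8 + 6/K)
(O(-7, d(5, -4)) - 45)**2 = ((1/8)*(48 - 4)/(-4) - 45)**2 = ((1/8)*(-1/4)*44 - 45)**2 = (-11/8 - 45)**2 = (-371/8)**2 = 137641/64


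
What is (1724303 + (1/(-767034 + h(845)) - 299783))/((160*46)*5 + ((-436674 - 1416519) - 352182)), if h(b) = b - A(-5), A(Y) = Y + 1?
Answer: -1091445856199/1661529636375 ≈ -0.65689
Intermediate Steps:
A(Y) = 1 + Y
h(b) = 4 + b (h(b) = b - (1 - 5) = b - 1*(-4) = b + 4 = 4 + b)
(1724303 + (1/(-767034 + h(845)) - 299783))/((160*46)*5 + ((-436674 - 1416519) - 352182)) = (1724303 + (1/(-767034 + (4 + 845)) - 299783))/((160*46)*5 + ((-436674 - 1416519) - 352182)) = (1724303 + (1/(-767034 + 849) - 299783))/(7360*5 + (-1853193 - 352182)) = (1724303 + (1/(-766185) - 299783))/(36800 - 2205375) = (1724303 + (-1/766185 - 299783))/(-2168575) = (1724303 - 229689237856/766185)*(-1/2168575) = (1091445856199/766185)*(-1/2168575) = -1091445856199/1661529636375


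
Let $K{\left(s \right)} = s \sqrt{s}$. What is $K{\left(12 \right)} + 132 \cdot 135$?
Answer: $17820 + 24 \sqrt{3} \approx 17862.0$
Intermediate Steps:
$K{\left(s \right)} = s^{\frac{3}{2}}$
$K{\left(12 \right)} + 132 \cdot 135 = 12^{\frac{3}{2}} + 132 \cdot 135 = 24 \sqrt{3} + 17820 = 17820 + 24 \sqrt{3}$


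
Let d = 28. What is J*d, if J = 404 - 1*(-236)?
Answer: 17920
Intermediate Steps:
J = 640 (J = 404 + 236 = 640)
J*d = 640*28 = 17920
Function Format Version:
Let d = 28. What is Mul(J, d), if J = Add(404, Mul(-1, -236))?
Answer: 17920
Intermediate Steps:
J = 640 (J = Add(404, 236) = 640)
Mul(J, d) = Mul(640, 28) = 17920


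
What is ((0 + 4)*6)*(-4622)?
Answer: -110928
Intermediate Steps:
((0 + 4)*6)*(-4622) = (4*6)*(-4622) = 24*(-4622) = -110928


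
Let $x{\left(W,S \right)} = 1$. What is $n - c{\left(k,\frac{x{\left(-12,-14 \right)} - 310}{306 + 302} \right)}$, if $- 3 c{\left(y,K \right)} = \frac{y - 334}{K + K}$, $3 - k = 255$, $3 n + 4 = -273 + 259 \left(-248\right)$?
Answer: $- \frac{19755137}{927} \approx -21311.0$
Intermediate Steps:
$n = -21503$ ($n = - \frac{4}{3} + \frac{-273 + 259 \left(-248\right)}{3} = - \frac{4}{3} + \frac{-273 - 64232}{3} = - \frac{4}{3} + \frac{1}{3} \left(-64505\right) = - \frac{4}{3} - \frac{64505}{3} = -21503$)
$k = -252$ ($k = 3 - 255 = -252$)
$c{\left(y,K \right)} = - \frac{-334 + y}{6 K}$ ($c{\left(y,K \right)} = - \frac{\left(y - 334\right) \frac{1}{K + K}}{3} = - \frac{\left(-334 + y\right) \frac{1}{2 K}}{3} = - \frac{\frac{1}{2} \frac{1}{K} \left(-334 + y\right)}{3} = - \frac{-334 + y}{6 K}$)
$n - c{\left(k,\frac{x{\left(-12,-14 \right)} - 310}{306 + 302} \right)} = -21503 - \frac{334 - -252}{6 \frac{1 - 310}{306 + 302}} = -21503 - \frac{334 + 252}{6 \left(- \frac{309}{608}\right)} = -21503 - \frac{1}{6} \frac{1}{\left(-309\right) \frac{1}{608}} \cdot 586 = -21503 - \frac{1}{6} \frac{1}{- \frac{309}{608}} \cdot 586 = -21503 - \frac{1}{6} \left(- \frac{608}{309}\right) 586 = -21503 - - \frac{178144}{927} = -21503 + \frac{178144}{927} = - \frac{19755137}{927}$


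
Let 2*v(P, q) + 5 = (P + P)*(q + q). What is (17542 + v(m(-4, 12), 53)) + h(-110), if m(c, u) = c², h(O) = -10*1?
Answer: 38451/2 ≈ 19226.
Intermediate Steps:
h(O) = -10
v(P, q) = -5/2 + 2*P*q (v(P, q) = -5/2 + ((P + P)*(q + q))/2 = -5/2 + ((2*P)*(2*q))/2 = -5/2 + (4*P*q)/2 = -5/2 + 2*P*q)
(17542 + v(m(-4, 12), 53)) + h(-110) = (17542 + (-5/2 + 2*(-4)²*53)) - 10 = (17542 + (-5/2 + 2*16*53)) - 10 = (17542 + (-5/2 + 1696)) - 10 = (17542 + 3387/2) - 10 = 38471/2 - 10 = 38451/2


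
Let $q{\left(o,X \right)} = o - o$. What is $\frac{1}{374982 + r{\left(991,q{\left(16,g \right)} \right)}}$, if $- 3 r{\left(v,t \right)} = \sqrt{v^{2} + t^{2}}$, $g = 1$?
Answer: $\frac{3}{1123955} \approx 2.6691 \cdot 10^{-6}$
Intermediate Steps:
$q{\left(o,X \right)} = 0$
$r{\left(v,t \right)} = - \frac{\sqrt{t^{2} + v^{2}}}{3}$ ($r{\left(v,t \right)} = - \frac{\sqrt{v^{2} + t^{2}}}{3} = - \frac{\sqrt{t^{2} + v^{2}}}{3}$)
$\frac{1}{374982 + r{\left(991,q{\left(16,g \right)} \right)}} = \frac{1}{374982 - \frac{\sqrt{0^{2} + 991^{2}}}{3}} = \frac{1}{374982 - \frac{\sqrt{0 + 982081}}{3}} = \frac{1}{374982 - \frac{\sqrt{982081}}{3}} = \frac{1}{374982 - \frac{991}{3}} = \frac{1}{\frac{1123955}{3}} = \frac{3}{1123955}$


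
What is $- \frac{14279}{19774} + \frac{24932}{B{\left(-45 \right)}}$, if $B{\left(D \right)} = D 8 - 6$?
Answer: $- \frac{249115741}{3618642} \approx -68.842$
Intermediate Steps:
$B{\left(D \right)} = -6 + 8 D$ ($B{\left(D \right)} = 8 D - 6 = -6 + 8 D$)
$- \frac{14279}{19774} + \frac{24932}{B{\left(-45 \right)}} = - \frac{14279}{19774} + \frac{24932}{-6 + 8 \left(-45\right)} = \left(-14279\right) \frac{1}{19774} + \frac{24932}{-6 - 360} = - \frac{14279}{19774} + \frac{24932}{-366} = - \frac{14279}{19774} + 24932 \left(- \frac{1}{366}\right) = - \frac{14279}{19774} - \frac{12466}{183} = - \frac{249115741}{3618642}$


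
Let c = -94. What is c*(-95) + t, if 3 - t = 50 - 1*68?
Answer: 8951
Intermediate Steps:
t = 21 (t = 3 - (50 - 1*68) = 3 - (50 - 68) = 3 - 1*(-18) = 3 + 18 = 21)
c*(-95) + t = -94*(-95) + 21 = 8930 + 21 = 8951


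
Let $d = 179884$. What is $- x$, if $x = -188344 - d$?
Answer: $368228$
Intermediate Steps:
$x = -368228$ ($x = -188344 - 179884 = -368228$)
$- x = \left(-1\right) \left(-368228\right) = 368228$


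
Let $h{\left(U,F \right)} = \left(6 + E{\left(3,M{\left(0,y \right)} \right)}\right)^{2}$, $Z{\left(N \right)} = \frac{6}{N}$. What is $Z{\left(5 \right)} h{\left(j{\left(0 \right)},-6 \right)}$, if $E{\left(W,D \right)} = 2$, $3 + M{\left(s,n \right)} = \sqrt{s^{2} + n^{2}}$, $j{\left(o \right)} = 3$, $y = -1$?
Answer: $\frac{384}{5} \approx 76.8$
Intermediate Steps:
$M{\left(s,n \right)} = -3 + \sqrt{n^{2} + s^{2}}$ ($M{\left(s,n \right)} = -3 + \sqrt{s^{2} + n^{2}} = -3 + \sqrt{n^{2} + s^{2}}$)
$h{\left(U,F \right)} = 64$ ($h{\left(U,F \right)} = \left(6 + 2\right)^{2} = 8^{2} = 64$)
$Z{\left(5 \right)} h{\left(j{\left(0 \right)},-6 \right)} = \frac{6}{5} \cdot 64 = \frac{384}{5}$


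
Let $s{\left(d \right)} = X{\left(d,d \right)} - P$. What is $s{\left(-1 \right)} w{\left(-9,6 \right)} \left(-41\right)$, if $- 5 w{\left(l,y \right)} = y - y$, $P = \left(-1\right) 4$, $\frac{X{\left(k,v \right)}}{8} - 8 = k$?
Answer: $0$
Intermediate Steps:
$X{\left(k,v \right)} = 64 + 8 k$
$P = -4$
$w{\left(l,y \right)} = 0$ ($w{\left(l,y \right)} = - \frac{y - y}{5} = \left(- \frac{1}{5}\right) 0 = 0$)
$s{\left(d \right)} = 68 + 8 d$ ($s{\left(d \right)} = \left(64 + 8 d\right) - -4 = \left(64 + 8 d\right) + 4 = 68 + 8 d$)
$s{\left(-1 \right)} w{\left(-9,6 \right)} \left(-41\right) = \left(68 + 8 \left(-1\right)\right) 0 \left(-41\right) = \left(68 - 8\right) 0 \left(-41\right) = 60 \cdot 0 \left(-41\right) = 0 \left(-41\right) = 0$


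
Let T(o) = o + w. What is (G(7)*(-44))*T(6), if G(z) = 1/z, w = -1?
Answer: -220/7 ≈ -31.429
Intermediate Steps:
T(o) = -1 + o (T(o) = o - 1 = -1 + o)
(G(7)*(-44))*T(6) = (-44/7)*(-1 + 6) = ((1/7)*(-44))*5 = -44/7*5 = -220/7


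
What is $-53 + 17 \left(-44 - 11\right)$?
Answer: $-988$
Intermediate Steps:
$-53 + 17 \left(-44 - 11\right) = -53 + 17 \left(-55\right) = -53 - 935 = -988$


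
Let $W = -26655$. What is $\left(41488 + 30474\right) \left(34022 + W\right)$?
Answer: $530144054$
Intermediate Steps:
$\left(41488 + 30474\right) \left(34022 + W\right) = \left(41488 + 30474\right) \left(34022 - 26655\right) = 71962 \cdot 7367 = 530144054$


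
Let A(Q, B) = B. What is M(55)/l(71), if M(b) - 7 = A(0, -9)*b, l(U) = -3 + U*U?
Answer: -244/2519 ≈ -0.096864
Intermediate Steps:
l(U) = -3 + U²
M(b) = 7 - 9*b
M(55)/l(71) = (7 - 9*55)/(-3 + 71²) = (7 - 495)/(-3 + 5041) = -488/5038 = -488*1/5038 = -244/2519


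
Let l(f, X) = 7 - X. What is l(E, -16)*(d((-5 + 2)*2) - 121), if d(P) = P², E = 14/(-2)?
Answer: -1955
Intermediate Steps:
E = -7 (E = 14*(-½) = -7)
l(E, -16)*(d((-5 + 2)*2) - 121) = (7 - 1*(-16))*(((-5 + 2)*2)² - 121) = (7 + 16)*((-3*2)² - 121) = 23*((-6)² - 121) = 23*(36 - 121) = 23*(-85) = -1955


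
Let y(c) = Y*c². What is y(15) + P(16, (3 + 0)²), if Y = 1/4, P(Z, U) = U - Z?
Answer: 197/4 ≈ 49.250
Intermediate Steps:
Y = ¼ (Y = 1*(¼) = ¼ ≈ 0.25000)
y(c) = c²/4
y(15) + P(16, (3 + 0)²) = (¼)*15² + ((3 + 0)² - 1*16) = (¼)*225 + (3² - 16) = 225/4 + (9 - 16) = 225/4 - 7 = 197/4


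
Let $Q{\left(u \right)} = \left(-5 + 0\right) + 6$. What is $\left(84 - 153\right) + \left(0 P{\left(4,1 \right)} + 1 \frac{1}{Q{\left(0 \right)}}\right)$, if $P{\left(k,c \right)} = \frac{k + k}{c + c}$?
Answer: $-68$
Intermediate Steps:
$P{\left(k,c \right)} = \frac{k}{c}$ ($P{\left(k,c \right)} = \frac{2 k}{2 c} = 2 k \frac{1}{2 c} = \frac{k}{c}$)
$Q{\left(u \right)} = 1$ ($Q{\left(u \right)} = -5 + 6 = 1$)
$\left(84 - 153\right) + \left(0 P{\left(4,1 \right)} + 1 \frac{1}{Q{\left(0 \right)}}\right) = \left(84 - 153\right) + \left(0 \cdot \frac{4}{1} + 1 \cdot 1^{-1}\right) = -69 + \left(0 \cdot 4 \cdot 1 + 1 \cdot 1\right) = -69 + \left(0 \cdot 4 + 1\right) = -69 + \left(0 + 1\right) = -69 + 1 = -68$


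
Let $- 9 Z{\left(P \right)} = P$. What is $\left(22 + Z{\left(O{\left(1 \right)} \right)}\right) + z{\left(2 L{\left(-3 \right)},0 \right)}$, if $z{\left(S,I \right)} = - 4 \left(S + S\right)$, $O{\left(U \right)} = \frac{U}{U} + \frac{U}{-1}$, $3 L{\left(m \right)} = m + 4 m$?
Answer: $102$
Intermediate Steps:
$L{\left(m \right)} = \frac{5 m}{3}$ ($L{\left(m \right)} = \frac{m + 4 m}{3} = \frac{5 m}{3}$)
$O{\left(U \right)} = 1 - U$ ($O{\left(U \right)} = 1 + U \left(-1\right) = 1 - U$)
$Z{\left(P \right)} = - \frac{P}{9}$
$z{\left(S,I \right)} = - 8 S$ ($z{\left(S,I \right)} = - 4 \cdot 2 S = - 8 S$)
$\left(22 + Z{\left(O{\left(1 \right)} \right)}\right) + z{\left(2 L{\left(-3 \right)},0 \right)} = \left(22 - \frac{1 - 1}{9}\right) - 8 \cdot 2 \cdot \frac{5}{3} \left(-3\right) = \left(22 - \frac{1 - 1}{9}\right) - 8 \cdot 2 \left(-5\right) = \left(22 - 0\right) - -80 = \left(22 + 0\right) + 80 = 22 + 80 = 102$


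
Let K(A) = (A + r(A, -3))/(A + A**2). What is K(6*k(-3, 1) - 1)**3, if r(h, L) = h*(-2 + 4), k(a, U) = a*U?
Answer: -1/216 ≈ -0.0046296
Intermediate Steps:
k(a, U) = U*a
r(h, L) = 2*h (r(h, L) = h*2 = 2*h)
K(A) = 3*A/(A + A**2) (K(A) = (A + 2*A)/(A + A**2) = (3*A)/(A + A**2) = 3*A/(A + A**2))
K(6*k(-3, 1) - 1)**3 = (3/(1 + (6*(1*(-3)) - 1)))**3 = (3/(1 + (6*(-3) - 1)))**3 = (3/(1 + (-18 - 1)))**3 = (3/(1 - 19))**3 = (3/(-18))**3 = (3*(-1/18))**3 = (-1/6)**3 = -1/216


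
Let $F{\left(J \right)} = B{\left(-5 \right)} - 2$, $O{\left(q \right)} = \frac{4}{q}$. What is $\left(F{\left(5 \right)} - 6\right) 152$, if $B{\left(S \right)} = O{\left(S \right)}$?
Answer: $- \frac{6688}{5} \approx -1337.6$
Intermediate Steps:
$B{\left(S \right)} = \frac{4}{S}$
$F{\left(J \right)} = - \frac{14}{5}$ ($F{\left(J \right)} = \frac{4}{-5} - 2 = 4 \left(- \frac{1}{5}\right) - 2 = - \frac{4}{5} - 2 = - \frac{14}{5}$)
$\left(F{\left(5 \right)} - 6\right) 152 = \left(- \frac{14}{5} - 6\right) 152 = \left(- \frac{44}{5}\right) 152 = - \frac{6688}{5}$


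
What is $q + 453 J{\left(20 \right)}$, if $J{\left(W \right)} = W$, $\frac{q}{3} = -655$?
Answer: $7095$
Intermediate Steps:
$q = -1965$ ($q = 3 \left(-655\right) = -1965$)
$q + 453 J{\left(20 \right)} = -1965 + 453 \cdot 20 = -1965 + 9060 = 7095$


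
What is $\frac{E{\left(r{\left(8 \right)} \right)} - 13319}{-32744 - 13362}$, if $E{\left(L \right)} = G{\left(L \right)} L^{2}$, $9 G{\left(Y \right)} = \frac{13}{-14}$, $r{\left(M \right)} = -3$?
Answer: $\frac{186479}{645484} \approx 0.2889$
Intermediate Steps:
$G{\left(Y \right)} = - \frac{13}{126}$ ($G{\left(Y \right)} = \frac{13 \frac{1}{-14}}{9} = \frac{13 \left(- \frac{1}{14}\right)}{9} = \frac{1}{9} \left(- \frac{13}{14}\right) = - \frac{13}{126}$)
$E{\left(L \right)} = - \frac{13 L^{2}}{126}$
$\frac{E{\left(r{\left(8 \right)} \right)} - 13319}{-32744 - 13362} = \frac{- \frac{13 \left(-3\right)^{2}}{126} - 13319}{-32744 - 13362} = \frac{\left(- \frac{13}{126}\right) 9 - 13319}{-46106} = \left(- \frac{13}{14} - 13319\right) \left(- \frac{1}{46106}\right) = \left(- \frac{186479}{14}\right) \left(- \frac{1}{46106}\right) = \frac{186479}{645484}$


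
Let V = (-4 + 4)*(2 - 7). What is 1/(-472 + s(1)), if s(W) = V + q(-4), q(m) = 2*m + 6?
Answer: -1/474 ≈ -0.0021097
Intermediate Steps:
q(m) = 6 + 2*m
V = 0 (V = 0*(-5) = 0)
s(W) = -2 (s(W) = 0 + (6 + 2*(-4)) = 0 + (6 - 8) = 0 - 2 = -2)
1/(-472 + s(1)) = 1/(-472 - 2) = 1/(-474) = -1/474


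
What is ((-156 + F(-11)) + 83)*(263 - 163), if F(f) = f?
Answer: -8400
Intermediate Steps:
((-156 + F(-11)) + 83)*(263 - 163) = ((-156 - 11) + 83)*(263 - 163) = (-167 + 83)*100 = -84*100 = -8400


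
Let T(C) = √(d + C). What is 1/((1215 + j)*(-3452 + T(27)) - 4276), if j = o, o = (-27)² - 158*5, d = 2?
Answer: -996971/3975795044423 - 577*√29/7951590088846 ≈ -2.5115e-7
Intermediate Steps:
T(C) = √(2 + C)
o = -61 (o = 729 - 790 = -61)
j = -61
1/((1215 + j)*(-3452 + T(27)) - 4276) = 1/((1215 - 61)*(-3452 + √(2 + 27)) - 4276) = 1/(1154*(-3452 + √29) - 4276) = 1/((-3983608 + 1154*√29) - 4276) = 1/(-3987884 + 1154*√29)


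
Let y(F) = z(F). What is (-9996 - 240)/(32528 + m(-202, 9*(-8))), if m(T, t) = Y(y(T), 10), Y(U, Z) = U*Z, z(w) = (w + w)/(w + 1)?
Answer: -514359/1635542 ≈ -0.31449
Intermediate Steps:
z(w) = 2*w/(1 + w) (z(w) = (2*w)/(1 + w) = 2*w/(1 + w))
y(F) = 2*F/(1 + F)
m(T, t) = 20*T/(1 + T) (m(T, t) = (2*T/(1 + T))*10 = 20*T/(1 + T))
(-9996 - 240)/(32528 + m(-202, 9*(-8))) = (-9996 - 240)/(32528 + 20*(-202)/(1 - 202)) = -10236/(32528 + 20*(-202)/(-201)) = -10236/(32528 + 20*(-202)*(-1/201)) = -10236/(32528 + 4040/201) = -10236/6542168/201 = -10236*201/6542168 = -514359/1635542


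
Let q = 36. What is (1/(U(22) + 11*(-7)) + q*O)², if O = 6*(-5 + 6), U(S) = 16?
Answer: 173580625/3721 ≈ 46649.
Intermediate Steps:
O = 6 (O = 6*1 = 6)
(1/(U(22) + 11*(-7)) + q*O)² = (1/(16 + 11*(-7)) + 36*6)² = (1/(16 - 77) + 216)² = (1/(-61) + 216)² = (-1/61 + 216)² = (13175/61)² = 173580625/3721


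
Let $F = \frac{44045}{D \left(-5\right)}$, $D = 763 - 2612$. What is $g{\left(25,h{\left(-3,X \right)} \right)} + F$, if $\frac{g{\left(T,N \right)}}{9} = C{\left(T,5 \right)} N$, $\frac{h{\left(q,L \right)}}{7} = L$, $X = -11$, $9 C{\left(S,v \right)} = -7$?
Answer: $\frac{1005420}{1849} \approx 543.76$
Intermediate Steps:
$C{\left(S,v \right)} = - \frac{7}{9}$ ($C{\left(S,v \right)} = \frac{1}{9} \left(-7\right) = - \frac{7}{9}$)
$h{\left(q,L \right)} = 7 L$
$D = -1849$ ($D = 763 - 2612 = -1849$)
$g{\left(T,N \right)} = - 7 N$ ($g{\left(T,N \right)} = 9 \left(- \frac{7 N}{9}\right) = - 7 N$)
$F = \frac{8809}{1849}$ ($F = \frac{44045}{\left(-1849\right) \left(-5\right)} = \frac{44045}{9245} = 44045 \cdot \frac{1}{9245} = \frac{8809}{1849} \approx 4.7642$)
$g{\left(25,h{\left(-3,X \right)} \right)} + F = - 7 \cdot 7 \left(-11\right) + \frac{8809}{1849} = \left(-7\right) \left(-77\right) + \frac{8809}{1849} = 539 + \frac{8809}{1849} = \frac{1005420}{1849}$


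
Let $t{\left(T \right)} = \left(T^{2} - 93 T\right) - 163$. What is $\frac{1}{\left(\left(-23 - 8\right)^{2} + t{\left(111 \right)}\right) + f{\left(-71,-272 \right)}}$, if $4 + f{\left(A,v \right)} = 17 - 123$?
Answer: $\frac{1}{2686} \approx 0.0003723$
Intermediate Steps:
$f{\left(A,v \right)} = -110$ ($f{\left(A,v \right)} = -4 + \left(17 - 123\right) = -4 - 106 = -110$)
$t{\left(T \right)} = -163 + T^{2} - 93 T$
$\frac{1}{\left(\left(-23 - 8\right)^{2} + t{\left(111 \right)}\right) + f{\left(-71,-272 \right)}} = \frac{1}{\left(\left(-23 - 8\right)^{2} - \left(10486 - 12321\right)\right) - 110} = \frac{1}{\left(\left(-31\right)^{2} - -1835\right) - 110} = \frac{1}{\left(961 + 1835\right) - 110} = \frac{1}{2796 - 110} = \frac{1}{2686}$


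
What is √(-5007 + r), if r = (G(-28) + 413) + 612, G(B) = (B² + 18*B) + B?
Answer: I*√3730 ≈ 61.074*I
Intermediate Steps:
G(B) = B² + 19*B
r = 1277 (r = (-28*(19 - 28) + 413) + 612 = (-28*(-9) + 413) + 612 = (252 + 413) + 612 = 665 + 612 = 1277)
√(-5007 + r) = √(-5007 + 1277) = √(-3730) = I*√3730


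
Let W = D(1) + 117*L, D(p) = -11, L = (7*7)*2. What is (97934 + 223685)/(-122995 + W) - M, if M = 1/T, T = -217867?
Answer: -5390004241/1869298860 ≈ -2.8834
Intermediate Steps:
L = 98 (L = 49*2 = 98)
W = 11455 (W = -11 + 117*98 = -11 + 11466 = 11455)
M = -1/217867 (M = 1/(-217867) = -1/217867 ≈ -4.5900e-6)
(97934 + 223685)/(-122995 + W) - M = (97934 + 223685)/(-122995 + 11455) - 1*(-1/217867) = 321619/(-111540) + 1/217867 = 321619*(-1/111540) + 1/217867 = -321619/111540 + 1/217867 = -5390004241/1869298860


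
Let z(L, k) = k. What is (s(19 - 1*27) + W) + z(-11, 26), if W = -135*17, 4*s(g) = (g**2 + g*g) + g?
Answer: -2239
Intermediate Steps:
s(g) = g**2/2 + g/4 (s(g) = ((g**2 + g*g) + g)/4 = ((g**2 + g**2) + g)/4 = (2*g**2 + g)/4 = (g + 2*g**2)/4 = g**2/2 + g/4)
W = -2295
(s(19 - 1*27) + W) + z(-11, 26) = ((19 - 1*27)*(1 + 2*(19 - 1*27))/4 - 2295) + 26 = ((19 - 27)*(1 + 2*(19 - 27))/4 - 2295) + 26 = ((1/4)*(-8)*(1 + 2*(-8)) - 2295) + 26 = ((1/4)*(-8)*(1 - 16) - 2295) + 26 = ((1/4)*(-8)*(-15) - 2295) + 26 = (30 - 2295) + 26 = -2265 + 26 = -2239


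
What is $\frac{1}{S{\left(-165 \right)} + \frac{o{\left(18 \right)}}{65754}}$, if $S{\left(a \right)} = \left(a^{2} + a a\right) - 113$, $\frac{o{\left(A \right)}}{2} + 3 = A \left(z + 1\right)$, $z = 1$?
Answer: $\frac{10959}{595479194} \approx 1.8404 \cdot 10^{-5}$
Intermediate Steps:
$o{\left(A \right)} = -6 + 4 A$ ($o{\left(A \right)} = -6 + 2 A \left(1 + 1\right) = -6 + 2 A 2 = -6 + 2 \cdot 2 A = -6 + 4 A$)
$S{\left(a \right)} = -113 + 2 a^{2}$ ($S{\left(a \right)} = \left(a^{2} + a^{2}\right) - 113 = 2 a^{2} - 113 = -113 + 2 a^{2}$)
$\frac{1}{S{\left(-165 \right)} + \frac{o{\left(18 \right)}}{65754}} = \frac{1}{\left(-113 + 2 \left(-165\right)^{2}\right) + \frac{-6 + 4 \cdot 18}{65754}} = \frac{1}{\left(-113 + 2 \cdot 27225\right) + \left(-6 + 72\right) \frac{1}{65754}} = \frac{1}{\left(-113 + 54450\right) + 66 \cdot \frac{1}{65754}} = \frac{1}{54337 + \frac{11}{10959}} = \frac{1}{\frac{595479194}{10959}} = \frac{10959}{595479194}$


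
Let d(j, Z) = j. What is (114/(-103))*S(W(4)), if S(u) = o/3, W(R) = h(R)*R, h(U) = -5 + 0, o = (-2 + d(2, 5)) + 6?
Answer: -228/103 ≈ -2.2136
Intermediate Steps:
o = 6 (o = (-2 + 2) + 6 = 0 + 6 = 6)
h(U) = -5
W(R) = -5*R
S(u) = 2 (S(u) = 6/3 = (1/3)*6 = 2)
(114/(-103))*S(W(4)) = (114/(-103))*2 = (114*(-1/103))*2 = -114/103*2 = -228/103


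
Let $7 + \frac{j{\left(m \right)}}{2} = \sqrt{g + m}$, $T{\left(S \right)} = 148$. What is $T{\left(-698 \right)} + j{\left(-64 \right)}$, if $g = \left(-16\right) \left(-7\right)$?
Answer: $134 + 8 \sqrt{3} \approx 147.86$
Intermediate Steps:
$g = 112$
$j{\left(m \right)} = -14 + 2 \sqrt{112 + m}$
$T{\left(-698 \right)} + j{\left(-64 \right)} = 148 - \left(14 - 2 \sqrt{112 - 64}\right) = 148 - \left(14 - 2 \sqrt{48}\right) = 148 - \left(14 - 2 \cdot 4 \sqrt{3}\right) = 148 - \left(14 - 8 \sqrt{3}\right) = 134 + 8 \sqrt{3}$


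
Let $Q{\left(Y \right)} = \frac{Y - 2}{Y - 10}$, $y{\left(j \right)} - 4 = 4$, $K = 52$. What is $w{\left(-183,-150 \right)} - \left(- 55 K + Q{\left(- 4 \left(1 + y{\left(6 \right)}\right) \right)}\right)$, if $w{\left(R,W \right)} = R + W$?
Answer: $\frac{58102}{23} \approx 2526.2$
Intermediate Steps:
$y{\left(j \right)} = 8$ ($y{\left(j \right)} = 4 + 4 = 8$)
$Q{\left(Y \right)} = \frac{-2 + Y}{-10 + Y}$
$w{\left(-183,-150 \right)} - \left(- 55 K + Q{\left(- 4 \left(1 + y{\left(6 \right)}\right) \right)}\right) = \left(-183 - 150\right) - \left(\left(-55\right) 52 + \frac{-2 - 4 \left(1 + 8\right)}{-10 - 4 \left(1 + 8\right)}\right) = -333 - \left(-2860 + \frac{-2 - 36}{-10 - 36}\right) = -333 - \left(-2860 + \frac{1}{-46} \left(-38\right)\right) = -333 - \left(-2860 - - \frac{19}{23}\right) = -333 - \left(-2860 + \frac{19}{23}\right) = -333 - - \frac{65761}{23} = -333 + \frac{65761}{23} = \frac{58102}{23}$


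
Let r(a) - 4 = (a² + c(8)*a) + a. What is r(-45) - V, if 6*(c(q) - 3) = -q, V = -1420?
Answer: 3329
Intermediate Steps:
c(q) = 3 - q/6 (c(q) = 3 + (-q)/6 = 3 - q/6)
r(a) = 4 + a² + 8*a/3 (r(a) = 4 + ((a² + (3 - ⅙*8)*a) + a) = 4 + ((a² + (3 - 4/3)*a) + a) = 4 + ((a² + 5*a/3) + a) = 4 + (a² + 8*a/3) = 4 + a² + 8*a/3)
r(-45) - V = (4 + (-45)² + (8/3)*(-45)) - 1*(-1420) = (4 + 2025 - 120) + 1420 = 1909 + 1420 = 3329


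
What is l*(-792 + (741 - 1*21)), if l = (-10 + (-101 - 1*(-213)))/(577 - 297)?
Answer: -918/35 ≈ -26.229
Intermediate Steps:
l = 51/140 (l = (-10 + (-101 + 213))/280 = (-10 + 112)*(1/280) = 102*(1/280) = 51/140 ≈ 0.36429)
l*(-792 + (741 - 1*21)) = 51*(-792 + (741 - 1*21))/140 = 51*(-792 + (741 - 21))/140 = 51*(-792 + 720)/140 = (51/140)*(-72) = -918/35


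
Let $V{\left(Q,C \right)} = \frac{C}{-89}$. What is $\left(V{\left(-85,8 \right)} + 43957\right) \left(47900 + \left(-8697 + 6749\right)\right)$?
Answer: $\frac{179771806080}{89} \approx 2.0199 \cdot 10^{9}$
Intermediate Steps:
$V{\left(Q,C \right)} = - \frac{C}{89}$ ($V{\left(Q,C \right)} = C \left(- \frac{1}{89}\right) = - \frac{C}{89}$)
$\left(V{\left(-85,8 \right)} + 43957\right) \left(47900 + \left(-8697 + 6749\right)\right) = \left(\left(- \frac{1}{89}\right) 8 + 43957\right) \left(47900 + \left(-8697 + 6749\right)\right) = \left(- \frac{8}{89} + 43957\right) \left(47900 - 1948\right) = \frac{3912165}{89} \cdot 45952 = \frac{179771806080}{89}$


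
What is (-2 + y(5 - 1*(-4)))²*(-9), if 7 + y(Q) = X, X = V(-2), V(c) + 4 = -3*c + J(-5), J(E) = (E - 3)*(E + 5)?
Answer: -441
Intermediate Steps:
J(E) = (-3 + E)*(5 + E)
V(c) = -4 - 3*c (V(c) = -4 + (-3*c + (-15 + (-5)² + 2*(-5))) = -4 + (-3*c + (-15 + 25 - 10)) = -4 + (-3*c + 0) = -4 - 3*c)
X = 2 (X = -4 - 3*(-2) = -4 + 6 = 2)
y(Q) = -5 (y(Q) = -7 + 2 = -5)
(-2 + y(5 - 1*(-4)))²*(-9) = (-2 - 5)²*(-9) = (-7)²*(-9) = 49*(-9) = -441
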